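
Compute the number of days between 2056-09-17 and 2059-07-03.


From 2056-09-17 to 2059-07-03
2056-09-17: days before September = 31 + 29 + 31 + 30 + 31 + 30 + 31 + 31 = 244 (2056 is a leap year); day of year = 244 + 17 = 261
2059-07-03: days before July = 31 + 28 + 31 + 30 + 31 + 30 = 181 (2059 is not a leap year); day of year = 181 + 3 = 184
Rest of 2056: 366 - 261 = 105
Full years 2057 (365), 2058 (365): 730
Total = 105 + 730 + 184 = 1019

1019 days


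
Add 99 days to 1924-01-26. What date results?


Start: 1924-01-26, add 99 days
January 1924 has 31 days: 31 - 26 = 5 days to January 31 -> 94 left
February 1924 has 29 days -> 65 left
March 1924 has 31 days -> 34 left
April 1924 has 30 days -> 4 left
May 1924: 4 <= 31 -> lands on May 4

Result: 1924-05-04


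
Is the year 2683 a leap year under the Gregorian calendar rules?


Gregorian leap year rule: divisible by 4, but not by 100, unless also by 400.
2683 is not divisible by 4 -> not a leap year

No


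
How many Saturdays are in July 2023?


July 2023 has 31 days
Anchor: Jan 1, 2023. With p = 2023 - 1 = 2022: (p + p//4 - p//100 + p//400) mod 7 = (2022 + 505 - 20 + 5) mod 7 = 2512 mod 7 = 6 -> Sunday (Mon=0 ... Sun=6)
Days before July (Jan-Jun): 181; July 1 index = (6 + 181) mod 7 = 5 -> Saturday
First Saturday is July 1
Saturdays: 1, 8, 15, 22, 29

5 Saturdays


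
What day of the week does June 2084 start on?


Target: June 1, 2084
Anchor: Jan 1, 2084. With p = 2084 - 1 = 2083: (p + p//4 - p//100 + p//400) mod 7 = (2083 + 520 - 20 + 5) mod 7 = 2588 mod 7 = 5 -> Saturday (Mon=0 ... Sun=6)
Days before June (Jan-May): 152 days
Weekday index = (5 + 152) mod 7 = 3

Thursday


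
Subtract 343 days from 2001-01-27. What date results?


Start: 2001-01-27, subtract 343 days
Back 27 days from January 27 reaches December 31, 2000 -> 316 left
December 2000 has 31 days -> back to November 30, 2000 -> 285 left
November 2000 has 30 days -> back to October 31, 2000 -> 255 left
October 2000 has 31 days -> back to September 30, 2000 -> 224 left
September 2000 has 30 days -> back to August 31, 2000 -> 194 left
August 2000 has 31 days -> back to July 31, 2000 -> 163 left
July 2000 has 31 days -> back to June 30, 2000 -> 132 left
June 2000 has 30 days -> back to May 31, 2000 -> 102 left
May 2000 has 31 days -> back to April 30, 2000 -> 71 left
April 2000 has 30 days -> back to March 31, 2000 -> 41 left
March 2000 has 31 days -> back to February 29, 2000 -> 10 left
February 2000: 29 - 10 = 19 -> lands on February 19

Result: 2000-02-19


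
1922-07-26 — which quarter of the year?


Month: July (month 7)
Q1: Jan-Mar, Q2: Apr-Jun, Q3: Jul-Sep, Q4: Oct-Dec

Q3


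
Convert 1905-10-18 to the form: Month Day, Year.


ISO 1905-10-18 parses as year=1905, month=10, day=18
Month 10 -> October

October 18, 1905


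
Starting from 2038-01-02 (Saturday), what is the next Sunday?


Current: Saturday
Target: Sunday
Days ahead: 1

Next Sunday: 2038-01-03


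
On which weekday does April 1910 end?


April 1910 has 30 days
Anchor: Jan 1, 1910. With p = 1910 - 1 = 1909: (p + p//4 - p//100 + p//400) mod 7 = (1909 + 477 - 19 + 4) mod 7 = 2371 mod 7 = 5 -> Saturday (Mon=0 ... Sun=6)
Days before April (Jan-Mar): 90; April 1 index = (5 + 90) mod 7 = 4 -> Friday
Last day offset: 30 - 1 = 29 days
Weekday index = (4 + 29) mod 7 = 5

Saturday, April 30


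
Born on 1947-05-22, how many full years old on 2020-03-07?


Birth: 1947-05-22
Reference: 2020-03-07
Year difference: 2020 - 1947 = 73
Birthday not yet reached in 2020, subtract 1

72 years old


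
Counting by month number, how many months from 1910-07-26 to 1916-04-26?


From July 1910 to April 1916
6 years * 12 = 72 months, minus 3 months = 69

69 months


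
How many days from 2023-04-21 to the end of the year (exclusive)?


Day of year: 111 of 365
Remaining = 365 - 111

254 days


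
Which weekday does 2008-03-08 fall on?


Date: March 8, 2008
Anchor: Jan 1, 2008. With p = 2008 - 1 = 2007: (p + p//4 - p//100 + p//400) mod 7 = (2007 + 501 - 20 + 5) mod 7 = 2493 mod 7 = 1 -> Tuesday (Mon=0 ... Sun=6)
Days before March (Jan-Feb): 60; offset = 60 + 8 - 1 = 67
Weekday index = (1 + 67) mod 7 = 5

Day of the week: Saturday


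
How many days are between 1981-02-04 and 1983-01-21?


From 1981-02-04 to 1983-01-21
1981-02-04: days before February = 31; day of year = 31 + 4 = 35
1983-01-21: day of year = 21
Rest of 1981: 365 - 35 = 330
Full years 1982 (365): 365
Total = 330 + 365 + 21 = 716

716 days


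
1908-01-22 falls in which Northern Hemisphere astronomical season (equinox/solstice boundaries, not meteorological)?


Date: January 22
Astronomical Winter (approx.; exact equinox/solstice day varies by year): December 21 to March 19
January 22 falls within the Winter window

Winter


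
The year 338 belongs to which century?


Century = (year - 1) // 100 + 1
= (338 - 1) // 100 + 1
= 337 // 100 + 1
= 3 + 1

4th century


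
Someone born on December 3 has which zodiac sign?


Date: December 3
Conventional tropical zodiac dates: Sagittarius from November 22 onward; Capricorn starts December 22
December 3 falls within the Sagittarius range

Sagittarius


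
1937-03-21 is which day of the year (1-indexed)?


Date: March 21, 1937
Days in months 1 through 2: 59
Plus 21 days in March

Day of year: 80


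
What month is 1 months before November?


November is month 11
11 - 1 = 10

October


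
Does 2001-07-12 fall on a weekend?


Anchor: Jan 1, 2001. With p = 2001 - 1 = 2000: (p + p//4 - p//100 + p//400) mod 7 = (2000 + 500 - 20 + 5) mod 7 = 2485 mod 7 = 0 -> Monday (Mon=0 ... Sun=6)
Day of year: 193; offset = 192
Weekday index = (0 + 192) mod 7 = 3 -> Thursday
Weekend days: Saturday, Sunday

No


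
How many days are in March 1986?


March 1986

31 days


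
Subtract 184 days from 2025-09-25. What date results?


Start: 2025-09-25, subtract 184 days
Back 25 days from September 25 reaches August 31, 2025 -> 159 left
August 2025 has 31 days -> back to July 31, 2025 -> 128 left
July 2025 has 31 days -> back to June 30, 2025 -> 97 left
June 2025 has 30 days -> back to May 31, 2025 -> 67 left
May 2025 has 31 days -> back to April 30, 2025 -> 36 left
April 2025 has 30 days -> back to March 31, 2025 -> 6 left
March 2025: 31 - 6 = 25 -> lands on March 25

Result: 2025-03-25


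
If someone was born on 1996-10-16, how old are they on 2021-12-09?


Birth: 1996-10-16
Reference: 2021-12-09
Year difference: 2021 - 1996 = 25

25 years old


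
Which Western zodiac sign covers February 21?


Date: February 21
Conventional tropical zodiac dates: Pisces from February 19 onward; Aries starts March 21
February 21 falls within the Pisces range

Pisces


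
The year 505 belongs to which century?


Century = (year - 1) // 100 + 1
= (505 - 1) // 100 + 1
= 504 // 100 + 1
= 5 + 1

6th century


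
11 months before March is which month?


March is month 3
3 - 11 = -8; wrap: -8 + 12 = 4

April


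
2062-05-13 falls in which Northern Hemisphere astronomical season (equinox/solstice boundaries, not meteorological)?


Date: May 13
Astronomical Spring (approx.; exact equinox/solstice day varies by year): March 20 to June 20
May 13 falls within the Spring window

Spring


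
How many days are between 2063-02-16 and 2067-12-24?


From 2063-02-16 to 2067-12-24
2063-02-16: days before February = 31; day of year = 31 + 16 = 47
2067-12-24: days before December = 31 + 28 + 31 + 30 + 31 + 30 + 31 + 31 + 30 + 31 + 30 = 334 (2067 is not a leap year); day of year = 334 + 24 = 358
Rest of 2063: 365 - 47 = 318
Full years 2064 (366), 2065 (365), 2066 (365): 1096
Total = 318 + 1096 + 358 = 1772

1772 days


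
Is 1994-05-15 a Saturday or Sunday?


Anchor: Jan 1, 1994. With p = 1994 - 1 = 1993: (p + p//4 - p//100 + p//400) mod 7 = (1993 + 498 - 19 + 4) mod 7 = 2476 mod 7 = 5 -> Saturday (Mon=0 ... Sun=6)
Day of year: 135; offset = 134
Weekday index = (5 + 134) mod 7 = 6 -> Sunday
Weekend days: Saturday, Sunday

Yes


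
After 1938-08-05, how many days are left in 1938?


Day of year: 217 of 365
Remaining = 365 - 217

148 days


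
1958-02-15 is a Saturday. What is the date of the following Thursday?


Current: Saturday
Target: Thursday
Days ahead: 5

Next Thursday: 1958-02-20


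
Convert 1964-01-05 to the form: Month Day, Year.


ISO 1964-01-05 parses as year=1964, month=01, day=05
Month 1 -> January

January 5, 1964


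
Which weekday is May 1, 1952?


Target: May 1, 1952
Anchor: Jan 1, 1952. With p = 1952 - 1 = 1951: (p + p//4 - p//100 + p//400) mod 7 = (1951 + 487 - 19 + 4) mod 7 = 2423 mod 7 = 1 -> Tuesday (Mon=0 ... Sun=6)
Days before May (Jan-Apr): 121 days
Weekday index = (1 + 121) mod 7 = 3

Thursday


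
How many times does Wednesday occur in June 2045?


June 2045 has 30 days
Anchor: Jan 1, 2045. With p = 2045 - 1 = 2044: (p + p//4 - p//100 + p//400) mod 7 = (2044 + 511 - 20 + 5) mod 7 = 2540 mod 7 = 6 -> Sunday (Mon=0 ... Sun=6)
Days before June (Jan-May): 151; June 1 index = (6 + 151) mod 7 = 3 -> Thursday
First Wednesday is June 7
Wednesdays: 7, 14, 21, 28

4 Wednesdays


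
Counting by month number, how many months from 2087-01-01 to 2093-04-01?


From January 2087 to April 2093
6 years * 12 = 72 months, plus 3 months = 75

75 months


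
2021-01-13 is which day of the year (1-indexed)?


Date: January 13, 2021
No months before January
Plus 13 days in January

Day of year: 13


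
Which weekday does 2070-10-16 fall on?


Date: October 16, 2070
Anchor: Jan 1, 2070. With p = 2070 - 1 = 2069: (p + p//4 - p//100 + p//400) mod 7 = (2069 + 517 - 20 + 5) mod 7 = 2571 mod 7 = 2 -> Wednesday (Mon=0 ... Sun=6)
Days before October (Jan-Sep): 273; offset = 273 + 16 - 1 = 288
Weekday index = (2 + 288) mod 7 = 3

Day of the week: Thursday


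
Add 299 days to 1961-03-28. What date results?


Start: 1961-03-28, add 299 days
March 1961 has 31 days: 31 - 28 = 3 days to March 31 -> 296 left
April 1961 has 30 days -> 266 left
May 1961 has 31 days -> 235 left
June 1961 has 30 days -> 205 left
July 1961 has 31 days -> 174 left
August 1961 has 31 days -> 143 left
September 1961 has 30 days -> 113 left
October 1961 has 31 days -> 82 left
November 1961 has 30 days -> 52 left
December 1961 has 31 days -> 21 left
January 1962: 21 <= 31 -> lands on January 21

Result: 1962-01-21


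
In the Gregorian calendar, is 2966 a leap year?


Gregorian leap year rule: divisible by 4, but not by 100, unless also by 400.
2966 is not divisible by 4 -> not a leap year

No


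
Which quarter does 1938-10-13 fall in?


Month: October (month 10)
Q1: Jan-Mar, Q2: Apr-Jun, Q3: Jul-Sep, Q4: Oct-Dec

Q4


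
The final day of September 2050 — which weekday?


September 2050 has 30 days
Anchor: Jan 1, 2050. With p = 2050 - 1 = 2049: (p + p//4 - p//100 + p//400) mod 7 = (2049 + 512 - 20 + 5) mod 7 = 2546 mod 7 = 5 -> Saturday (Mon=0 ... Sun=6)
Days before September (Jan-Aug): 243; September 1 index = (5 + 243) mod 7 = 3 -> Thursday
Last day offset: 30 - 1 = 29 days
Weekday index = (3 + 29) mod 7 = 4

Friday, September 30


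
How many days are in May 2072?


May 2072

31 days


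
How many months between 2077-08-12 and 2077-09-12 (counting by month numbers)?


From August 2077 to September 2077
0 years * 12 = 0 months, plus 1 month = 1

1 month


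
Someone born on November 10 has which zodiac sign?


Date: November 10
Conventional tropical zodiac dates: Scorpio from October 23 onward; Sagittarius starts November 22
November 10 falls within the Scorpio range

Scorpio


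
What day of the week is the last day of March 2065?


March 2065 has 31 days
Anchor: Jan 1, 2065. With p = 2065 - 1 = 2064: (p + p//4 - p//100 + p//400) mod 7 = (2064 + 516 - 20 + 5) mod 7 = 2565 mod 7 = 3 -> Thursday (Mon=0 ... Sun=6)
Days before March (Jan-Feb): 59; March 1 index = (3 + 59) mod 7 = 6 -> Sunday
Last day offset: 31 - 1 = 30 days
Weekday index = (6 + 30) mod 7 = 1

Tuesday, March 31


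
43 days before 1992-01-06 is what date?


Start: 1992-01-06, subtract 43 days
Back 6 days from January 6 reaches December 31, 1991 -> 37 left
December 1991 has 31 days -> back to November 30, 1991 -> 6 left
November 1991: 30 - 6 = 24 -> lands on November 24

Result: 1991-11-24


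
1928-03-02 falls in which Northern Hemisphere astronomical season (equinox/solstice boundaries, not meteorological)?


Date: March 2
Astronomical Winter (approx.; exact equinox/solstice day varies by year): December 21 to March 19
March 2 falls within the Winter window

Winter


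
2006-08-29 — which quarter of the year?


Month: August (month 8)
Q1: Jan-Mar, Q2: Apr-Jun, Q3: Jul-Sep, Q4: Oct-Dec

Q3


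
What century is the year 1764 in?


Century = (year - 1) // 100 + 1
= (1764 - 1) // 100 + 1
= 1763 // 100 + 1
= 17 + 1

18th century


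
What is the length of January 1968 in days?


January 1968

31 days


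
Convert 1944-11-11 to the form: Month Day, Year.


ISO 1944-11-11 parses as year=1944, month=11, day=11
Month 11 -> November

November 11, 1944


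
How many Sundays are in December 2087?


December 2087 has 31 days
Anchor: Jan 1, 2087. With p = 2087 - 1 = 2086: (p + p//4 - p//100 + p//400) mod 7 = (2086 + 521 - 20 + 5) mod 7 = 2592 mod 7 = 2 -> Wednesday (Mon=0 ... Sun=6)
Days before December (Jan-Nov): 334; December 1 index = (2 + 334) mod 7 = 0 -> Monday
First Sunday is December 7
Sundays: 7, 14, 21, 28

4 Sundays


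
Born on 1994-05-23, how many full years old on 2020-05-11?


Birth: 1994-05-23
Reference: 2020-05-11
Year difference: 2020 - 1994 = 26
Birthday not yet reached in 2020, subtract 1

25 years old


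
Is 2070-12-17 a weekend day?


Anchor: Jan 1, 2070. With p = 2070 - 1 = 2069: (p + p//4 - p//100 + p//400) mod 7 = (2069 + 517 - 20 + 5) mod 7 = 2571 mod 7 = 2 -> Wednesday (Mon=0 ... Sun=6)
Day of year: 351; offset = 350
Weekday index = (2 + 350) mod 7 = 2 -> Wednesday
Weekend days: Saturday, Sunday

No


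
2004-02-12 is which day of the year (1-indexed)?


Date: February 12, 2004
Days in months 1 through 1: 31
Plus 12 days in February

Day of year: 43


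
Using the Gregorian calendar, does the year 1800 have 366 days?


Gregorian leap year rule: divisible by 4, but not by 100, unless also by 400.
1800 is divisible by 100 but not 400 -> not a leap year

No


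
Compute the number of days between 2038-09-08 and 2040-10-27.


From 2038-09-08 to 2040-10-27
2038-09-08: days before September = 31 + 28 + 31 + 30 + 31 + 30 + 31 + 31 = 243 (2038 is not a leap year); day of year = 243 + 8 = 251
2040-10-27: days before October = 31 + 29 + 31 + 30 + 31 + 30 + 31 + 31 + 30 = 274 (2040 is a leap year); day of year = 274 + 27 = 301
Rest of 2038: 365 - 251 = 114
Full years 2039 (365): 365
Total = 114 + 365 + 301 = 780

780 days


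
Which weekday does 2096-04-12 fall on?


Date: April 12, 2096
Anchor: Jan 1, 2096. With p = 2096 - 1 = 2095: (p + p//4 - p//100 + p//400) mod 7 = (2095 + 523 - 20 + 5) mod 7 = 2603 mod 7 = 6 -> Sunday (Mon=0 ... Sun=6)
Days before April (Jan-Mar): 91; offset = 91 + 12 - 1 = 102
Weekday index = (6 + 102) mod 7 = 3

Day of the week: Thursday


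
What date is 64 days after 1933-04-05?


Start: 1933-04-05, add 64 days
April 1933 has 30 days: 30 - 5 = 25 days to April 30 -> 39 left
May 1933 has 31 days -> 8 left
June 1933: 8 <= 30 -> lands on June 8

Result: 1933-06-08


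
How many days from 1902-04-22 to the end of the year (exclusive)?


Day of year: 112 of 365
Remaining = 365 - 112

253 days


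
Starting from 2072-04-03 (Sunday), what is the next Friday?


Current: Sunday
Target: Friday
Days ahead: 5

Next Friday: 2072-04-08


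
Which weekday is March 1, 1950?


Target: March 1, 1950
Anchor: Jan 1, 1950. With p = 1950 - 1 = 1949: (p + p//4 - p//100 + p//400) mod 7 = (1949 + 487 - 19 + 4) mod 7 = 2421 mod 7 = 6 -> Sunday (Mon=0 ... Sun=6)
Days before March (Jan-Feb): 59 days
Weekday index = (6 + 59) mod 7 = 2

Wednesday


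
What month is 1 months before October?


October is month 10
10 - 1 = 9

September


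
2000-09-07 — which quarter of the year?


Month: September (month 9)
Q1: Jan-Mar, Q2: Apr-Jun, Q3: Jul-Sep, Q4: Oct-Dec

Q3


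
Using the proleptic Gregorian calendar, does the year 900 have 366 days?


Gregorian leap year rule: divisible by 4, but not by 100, unless also by 400.
900 is divisible by 100 but not 400 -> not a leap year

No


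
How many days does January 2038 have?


January 2038

31 days


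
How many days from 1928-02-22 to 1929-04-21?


From 1928-02-22 to 1929-04-21
1928-02-22: days before February = 31; day of year = 31 + 22 = 53
1929-04-21: days before April = 31 + 28 + 31 = 90 (1929 is not a leap year); day of year = 90 + 21 = 111
Rest of 1928: 366 - 53 = 313
Total = 313 + 111 = 424

424 days


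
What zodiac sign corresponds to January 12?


Date: January 12
Conventional tropical zodiac dates: Capricorn from December 22 onward; Aquarius starts January 20
January 12 falls within the Capricorn range

Capricorn


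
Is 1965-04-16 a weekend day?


Anchor: Jan 1, 1965. With p = 1965 - 1 = 1964: (p + p//4 - p//100 + p//400) mod 7 = (1964 + 491 - 19 + 4) mod 7 = 2440 mod 7 = 4 -> Friday (Mon=0 ... Sun=6)
Day of year: 106; offset = 105
Weekday index = (4 + 105) mod 7 = 4 -> Friday
Weekend days: Saturday, Sunday

No


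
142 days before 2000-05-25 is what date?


Start: 2000-05-25, subtract 142 days
Back 25 days from May 25 reaches April 30, 2000 -> 117 left
April 2000 has 30 days -> back to March 31, 2000 -> 87 left
March 2000 has 31 days -> back to February 29, 2000 -> 56 left
February 2000 has 29 days -> back to January 31, 2000 -> 27 left
January 2000: 31 - 27 = 4 -> lands on January 4

Result: 2000-01-04


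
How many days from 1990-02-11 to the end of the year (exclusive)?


Day of year: 42 of 365
Remaining = 365 - 42

323 days


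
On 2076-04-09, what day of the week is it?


Date: April 9, 2076
Anchor: Jan 1, 2076. With p = 2076 - 1 = 2075: (p + p//4 - p//100 + p//400) mod 7 = (2075 + 518 - 20 + 5) mod 7 = 2578 mod 7 = 2 -> Wednesday (Mon=0 ... Sun=6)
Days before April (Jan-Mar): 91; offset = 91 + 9 - 1 = 99
Weekday index = (2 + 99) mod 7 = 3

Day of the week: Thursday


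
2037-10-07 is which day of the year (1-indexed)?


Date: October 7, 2037
Days in months 1 through 9: 273
Plus 7 days in October

Day of year: 280


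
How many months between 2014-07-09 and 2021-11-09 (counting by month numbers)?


From July 2014 to November 2021
7 years * 12 = 84 months, plus 4 months = 88

88 months


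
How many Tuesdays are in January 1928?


January 1928 has 31 days
Anchor: Jan 1, 1928. With p = 1928 - 1 = 1927: (p + p//4 - p//100 + p//400) mod 7 = (1927 + 481 - 19 + 4) mod 7 = 2393 mod 7 = 6 -> Sunday (Mon=0 ... Sun=6)
January 1 is the anchor itself -> Sunday
First Tuesday is January 3
Tuesdays: 3, 10, 17, 24, 31

5 Tuesdays


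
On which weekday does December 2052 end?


December 2052 has 31 days
Anchor: Jan 1, 2052. With p = 2052 - 1 = 2051: (p + p//4 - p//100 + p//400) mod 7 = (2051 + 512 - 20 + 5) mod 7 = 2548 mod 7 = 0 -> Monday (Mon=0 ... Sun=6)
Days before December (Jan-Nov): 335; December 1 index = (0 + 335) mod 7 = 6 -> Sunday
Last day offset: 31 - 1 = 30 days
Weekday index = (6 + 30) mod 7 = 1

Tuesday, December 31


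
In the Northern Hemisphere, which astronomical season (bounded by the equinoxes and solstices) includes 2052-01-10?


Date: January 10
Astronomical Winter (approx.; exact equinox/solstice day varies by year): December 21 to March 19
January 10 falls within the Winter window

Winter


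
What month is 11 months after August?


August is month 8
8 + 11 = 19; wrap: 19 - 12 = 7

July


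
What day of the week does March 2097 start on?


Target: March 1, 2097
Anchor: Jan 1, 2097. With p = 2097 - 1 = 2096: (p + p//4 - p//100 + p//400) mod 7 = (2096 + 524 - 20 + 5) mod 7 = 2605 mod 7 = 1 -> Tuesday (Mon=0 ... Sun=6)
Days before March (Jan-Feb): 59 days
Weekday index = (1 + 59) mod 7 = 4

Friday


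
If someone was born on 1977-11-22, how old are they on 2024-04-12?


Birth: 1977-11-22
Reference: 2024-04-12
Year difference: 2024 - 1977 = 47
Birthday not yet reached in 2024, subtract 1

46 years old


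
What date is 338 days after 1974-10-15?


Start: 1974-10-15, add 338 days
October 1974 has 31 days: 31 - 15 = 16 days to October 31 -> 322 left
November 1974 has 30 days -> 292 left
December 1974 has 31 days -> 261 left
January 1975 has 31 days -> 230 left
February 1975 has 28 days -> 202 left
March 1975 has 31 days -> 171 left
April 1975 has 30 days -> 141 left
May 1975 has 31 days -> 110 left
June 1975 has 30 days -> 80 left
July 1975 has 31 days -> 49 left
August 1975 has 31 days -> 18 left
September 1975: 18 <= 30 -> lands on September 18

Result: 1975-09-18


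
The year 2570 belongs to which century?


Century = (year - 1) // 100 + 1
= (2570 - 1) // 100 + 1
= 2569 // 100 + 1
= 25 + 1

26th century


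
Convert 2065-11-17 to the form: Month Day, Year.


ISO 2065-11-17 parses as year=2065, month=11, day=17
Month 11 -> November

November 17, 2065


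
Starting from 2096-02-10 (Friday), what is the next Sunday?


Current: Friday
Target: Sunday
Days ahead: 2

Next Sunday: 2096-02-12


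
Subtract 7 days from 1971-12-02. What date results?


Start: 1971-12-02, subtract 7 days
Back 2 days from December 2 reaches November 30, 1971 -> 5 left
November 1971: 30 - 5 = 25 -> lands on November 25

Result: 1971-11-25


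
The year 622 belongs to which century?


Century = (year - 1) // 100 + 1
= (622 - 1) // 100 + 1
= 621 // 100 + 1
= 6 + 1

7th century


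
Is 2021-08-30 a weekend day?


Anchor: Jan 1, 2021. With p = 2021 - 1 = 2020: (p + p//4 - p//100 + p//400) mod 7 = (2020 + 505 - 20 + 5) mod 7 = 2510 mod 7 = 4 -> Friday (Mon=0 ... Sun=6)
Day of year: 242; offset = 241
Weekday index = (4 + 241) mod 7 = 0 -> Monday
Weekend days: Saturday, Sunday

No


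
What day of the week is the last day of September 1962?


September 1962 has 30 days
Anchor: Jan 1, 1962. With p = 1962 - 1 = 1961: (p + p//4 - p//100 + p//400) mod 7 = (1961 + 490 - 19 + 4) mod 7 = 2436 mod 7 = 0 -> Monday (Mon=0 ... Sun=6)
Days before September (Jan-Aug): 243; September 1 index = (0 + 243) mod 7 = 5 -> Saturday
Last day offset: 30 - 1 = 29 days
Weekday index = (5 + 29) mod 7 = 6

Sunday, September 30


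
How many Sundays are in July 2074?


July 2074 has 31 days
Anchor: Jan 1, 2074. With p = 2074 - 1 = 2073: (p + p//4 - p//100 + p//400) mod 7 = (2073 + 518 - 20 + 5) mod 7 = 2576 mod 7 = 0 -> Monday (Mon=0 ... Sun=6)
Days before July (Jan-Jun): 181; July 1 index = (0 + 181) mod 7 = 6 -> Sunday
First Sunday is July 1
Sundays: 1, 8, 15, 22, 29

5 Sundays


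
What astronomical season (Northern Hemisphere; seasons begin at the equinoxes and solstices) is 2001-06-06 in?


Date: June 6
Astronomical Spring (approx.; exact equinox/solstice day varies by year): March 20 to June 20
June 6 falls within the Spring window

Spring


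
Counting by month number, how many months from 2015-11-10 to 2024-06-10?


From November 2015 to June 2024
9 years * 12 = 108 months, minus 5 months = 103

103 months


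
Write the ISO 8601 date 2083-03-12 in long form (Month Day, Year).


ISO 2083-03-12 parses as year=2083, month=03, day=12
Month 3 -> March

March 12, 2083


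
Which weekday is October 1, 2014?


Target: October 1, 2014
Anchor: Jan 1, 2014. With p = 2014 - 1 = 2013: (p + p//4 - p//100 + p//400) mod 7 = (2013 + 503 - 20 + 5) mod 7 = 2501 mod 7 = 2 -> Wednesday (Mon=0 ... Sun=6)
Days before October (Jan-Sep): 273 days
Weekday index = (2 + 273) mod 7 = 2

Wednesday


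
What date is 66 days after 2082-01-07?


Start: 2082-01-07, add 66 days
January 2082 has 31 days: 31 - 7 = 24 days to January 31 -> 42 left
February 2082 has 28 days -> 14 left
March 2082: 14 <= 31 -> lands on March 14

Result: 2082-03-14


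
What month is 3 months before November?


November is month 11
11 - 3 = 8

August


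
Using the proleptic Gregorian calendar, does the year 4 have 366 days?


Gregorian leap year rule: divisible by 4, but not by 100, unless also by 400.
4 is divisible by 4 but not 100 -> leap year

Yes


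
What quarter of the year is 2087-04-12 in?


Month: April (month 4)
Q1: Jan-Mar, Q2: Apr-Jun, Q3: Jul-Sep, Q4: Oct-Dec

Q2


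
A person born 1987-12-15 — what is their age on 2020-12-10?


Birth: 1987-12-15
Reference: 2020-12-10
Year difference: 2020 - 1987 = 33
Birthday not yet reached in 2020, subtract 1

32 years old


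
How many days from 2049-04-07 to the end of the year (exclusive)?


Day of year: 97 of 365
Remaining = 365 - 97

268 days


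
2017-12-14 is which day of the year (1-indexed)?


Date: December 14, 2017
Days in months 1 through 11: 334
Plus 14 days in December

Day of year: 348


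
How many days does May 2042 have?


May 2042

31 days


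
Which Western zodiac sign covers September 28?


Date: September 28
Conventional tropical zodiac dates: Libra from September 23 onward; Scorpio starts October 23
September 28 falls within the Libra range

Libra


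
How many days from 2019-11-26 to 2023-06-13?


From 2019-11-26 to 2023-06-13
2019-11-26: days before November = 31 + 28 + 31 + 30 + 31 + 30 + 31 + 31 + 30 + 31 = 304 (2019 is not a leap year); day of year = 304 + 26 = 330
2023-06-13: days before June = 31 + 28 + 31 + 30 + 31 = 151 (2023 is not a leap year); day of year = 151 + 13 = 164
Rest of 2019: 365 - 330 = 35
Full years 2020 (366), 2021 (365), 2022 (365): 1096
Total = 35 + 1096 + 164 = 1295

1295 days


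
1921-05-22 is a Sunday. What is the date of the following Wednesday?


Current: Sunday
Target: Wednesday
Days ahead: 3

Next Wednesday: 1921-05-25


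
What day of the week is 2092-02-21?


Date: February 21, 2092
Anchor: Jan 1, 2092. With p = 2092 - 1 = 2091: (p + p//4 - p//100 + p//400) mod 7 = (2091 + 522 - 20 + 5) mod 7 = 2598 mod 7 = 1 -> Tuesday (Mon=0 ... Sun=6)
Days before February (Jan): 31; offset = 31 + 21 - 1 = 51
Weekday index = (1 + 51) mod 7 = 3

Day of the week: Thursday


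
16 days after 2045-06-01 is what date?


Start: 2045-06-01, add 16 days
June 2045 has 30 days; 1 + 16 = 17 stays within June

Result: 2045-06-17


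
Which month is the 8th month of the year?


Month 8 of 12

August


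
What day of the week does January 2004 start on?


Target: January 1, 2004
Anchor: Jan 1, 2004. With p = 2004 - 1 = 2003: (p + p//4 - p//100 + p//400) mod 7 = (2003 + 500 - 20 + 5) mod 7 = 2488 mod 7 = 3 -> Thursday (Mon=0 ... Sun=6)
Offset from anchor: 0 days
Weekday index = (3 + 0) mod 7 = 3

Thursday


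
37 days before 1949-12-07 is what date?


Start: 1949-12-07, subtract 37 days
Back 7 days from December 7 reaches November 30, 1949 -> 30 left
November 1949 has 30 days -> back to October 31, 1949 -> 0 left
October 1949: 31 - 0 = 31 -> lands on October 31

Result: 1949-10-31


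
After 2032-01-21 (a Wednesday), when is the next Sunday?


Current: Wednesday
Target: Sunday
Days ahead: 4

Next Sunday: 2032-01-25


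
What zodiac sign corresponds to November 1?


Date: November 1
Conventional tropical zodiac dates: Scorpio from October 23 onward; Sagittarius starts November 22
November 1 falls within the Scorpio range

Scorpio


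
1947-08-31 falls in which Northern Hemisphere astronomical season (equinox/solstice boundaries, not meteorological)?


Date: August 31
Astronomical Summer (approx.; exact equinox/solstice day varies by year): June 21 to September 21
August 31 falls within the Summer window

Summer


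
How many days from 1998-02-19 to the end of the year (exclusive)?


Day of year: 50 of 365
Remaining = 365 - 50

315 days


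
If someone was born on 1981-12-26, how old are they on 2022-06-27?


Birth: 1981-12-26
Reference: 2022-06-27
Year difference: 2022 - 1981 = 41
Birthday not yet reached in 2022, subtract 1

40 years old


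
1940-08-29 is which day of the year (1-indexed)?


Date: August 29, 1940
Days in months 1 through 7: 213
Plus 29 days in August

Day of year: 242


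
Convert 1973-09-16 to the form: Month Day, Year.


ISO 1973-09-16 parses as year=1973, month=09, day=16
Month 9 -> September

September 16, 1973


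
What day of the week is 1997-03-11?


Date: March 11, 1997
Anchor: Jan 1, 1997. With p = 1997 - 1 = 1996: (p + p//4 - p//100 + p//400) mod 7 = (1996 + 499 - 19 + 4) mod 7 = 2480 mod 7 = 2 -> Wednesday (Mon=0 ... Sun=6)
Days before March (Jan-Feb): 59; offset = 59 + 11 - 1 = 69
Weekday index = (2 + 69) mod 7 = 1

Day of the week: Tuesday


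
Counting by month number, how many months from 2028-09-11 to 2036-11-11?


From September 2028 to November 2036
8 years * 12 = 96 months, plus 2 months = 98

98 months


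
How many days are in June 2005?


June 2005

30 days


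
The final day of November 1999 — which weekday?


November 1999 has 30 days
Anchor: Jan 1, 1999. With p = 1999 - 1 = 1998: (p + p//4 - p//100 + p//400) mod 7 = (1998 + 499 - 19 + 4) mod 7 = 2482 mod 7 = 4 -> Friday (Mon=0 ... Sun=6)
Days before November (Jan-Oct): 304; November 1 index = (4 + 304) mod 7 = 0 -> Monday
Last day offset: 30 - 1 = 29 days
Weekday index = (0 + 29) mod 7 = 1

Tuesday, November 30


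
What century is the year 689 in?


Century = (year - 1) // 100 + 1
= (689 - 1) // 100 + 1
= 688 // 100 + 1
= 6 + 1

7th century


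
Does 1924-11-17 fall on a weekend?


Anchor: Jan 1, 1924. With p = 1924 - 1 = 1923: (p + p//4 - p//100 + p//400) mod 7 = (1923 + 480 - 19 + 4) mod 7 = 2388 mod 7 = 1 -> Tuesday (Mon=0 ... Sun=6)
Day of year: 322; offset = 321
Weekday index = (1 + 321) mod 7 = 0 -> Monday
Weekend days: Saturday, Sunday

No


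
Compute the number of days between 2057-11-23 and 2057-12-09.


From 2057-11-23 to 2057-12-09
2057-11-23: days before November = 31 + 28 + 31 + 30 + 31 + 30 + 31 + 31 + 30 + 31 = 304 (2057 is not a leap year); day of year = 304 + 23 = 327
2057-12-09: days before December = 31 + 28 + 31 + 30 + 31 + 30 + 31 + 31 + 30 + 31 + 30 = 334 (2057 is not a leap year); day of year = 334 + 9 = 343
Same year: 343 - 327 = 16

16 days


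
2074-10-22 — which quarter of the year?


Month: October (month 10)
Q1: Jan-Mar, Q2: Apr-Jun, Q3: Jul-Sep, Q4: Oct-Dec

Q4


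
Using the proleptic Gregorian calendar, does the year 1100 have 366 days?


Gregorian leap year rule: divisible by 4, but not by 100, unless also by 400.
1100 is divisible by 100 but not 400 -> not a leap year

No


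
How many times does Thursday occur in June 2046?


June 2046 has 30 days
Anchor: Jan 1, 2046. With p = 2046 - 1 = 2045: (p + p//4 - p//100 + p//400) mod 7 = (2045 + 511 - 20 + 5) mod 7 = 2541 mod 7 = 0 -> Monday (Mon=0 ... Sun=6)
Days before June (Jan-May): 151; June 1 index = (0 + 151) mod 7 = 4 -> Friday
First Thursday is June 7
Thursdays: 7, 14, 21, 28

4 Thursdays


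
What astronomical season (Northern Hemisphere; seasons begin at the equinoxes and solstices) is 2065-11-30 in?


Date: November 30
Astronomical Autumn (approx.; exact equinox/solstice day varies by year): September 22 to December 20
November 30 falls within the Autumn window

Autumn


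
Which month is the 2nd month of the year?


Month 2 of 12

February


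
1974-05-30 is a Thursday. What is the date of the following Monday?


Current: Thursday
Target: Monday
Days ahead: 4

Next Monday: 1974-06-03


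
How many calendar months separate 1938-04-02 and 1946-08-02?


From April 1938 to August 1946
8 years * 12 = 96 months, plus 4 months = 100

100 months


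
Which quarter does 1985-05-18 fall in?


Month: May (month 5)
Q1: Jan-Mar, Q2: Apr-Jun, Q3: Jul-Sep, Q4: Oct-Dec

Q2


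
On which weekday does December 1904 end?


December 1904 has 31 days
Anchor: Jan 1, 1904. With p = 1904 - 1 = 1903: (p + p//4 - p//100 + p//400) mod 7 = (1903 + 475 - 19 + 4) mod 7 = 2363 mod 7 = 4 -> Friday (Mon=0 ... Sun=6)
Days before December (Jan-Nov): 335; December 1 index = (4 + 335) mod 7 = 3 -> Thursday
Last day offset: 31 - 1 = 30 days
Weekday index = (3 + 30) mod 7 = 5

Saturday, December 31


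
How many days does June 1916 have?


June 1916

30 days


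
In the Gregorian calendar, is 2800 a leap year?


Gregorian leap year rule: divisible by 4, but not by 100, unless also by 400.
2800 is divisible by 400 -> leap year

Yes


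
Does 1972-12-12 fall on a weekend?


Anchor: Jan 1, 1972. With p = 1972 - 1 = 1971: (p + p//4 - p//100 + p//400) mod 7 = (1971 + 492 - 19 + 4) mod 7 = 2448 mod 7 = 5 -> Saturday (Mon=0 ... Sun=6)
Day of year: 347; offset = 346
Weekday index = (5 + 346) mod 7 = 1 -> Tuesday
Weekend days: Saturday, Sunday

No


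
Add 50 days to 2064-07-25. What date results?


Start: 2064-07-25, add 50 days
July 2064 has 31 days: 31 - 25 = 6 days to July 31 -> 44 left
August 2064 has 31 days -> 13 left
September 2064: 13 <= 30 -> lands on September 13

Result: 2064-09-13


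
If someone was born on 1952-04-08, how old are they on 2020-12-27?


Birth: 1952-04-08
Reference: 2020-12-27
Year difference: 2020 - 1952 = 68

68 years old


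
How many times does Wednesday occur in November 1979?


November 1979 has 30 days
Anchor: Jan 1, 1979. With p = 1979 - 1 = 1978: (p + p//4 - p//100 + p//400) mod 7 = (1978 + 494 - 19 + 4) mod 7 = 2457 mod 7 = 0 -> Monday (Mon=0 ... Sun=6)
Days before November (Jan-Oct): 304; November 1 index = (0 + 304) mod 7 = 3 -> Thursday
First Wednesday is November 7
Wednesdays: 7, 14, 21, 28

4 Wednesdays


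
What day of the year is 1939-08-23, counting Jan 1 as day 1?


Date: August 23, 1939
Days in months 1 through 7: 212
Plus 23 days in August

Day of year: 235


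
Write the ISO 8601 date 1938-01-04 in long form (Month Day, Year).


ISO 1938-01-04 parses as year=1938, month=01, day=04
Month 1 -> January

January 4, 1938


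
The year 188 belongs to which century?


Century = (year - 1) // 100 + 1
= (188 - 1) // 100 + 1
= 187 // 100 + 1
= 1 + 1

2nd century


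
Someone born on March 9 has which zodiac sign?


Date: March 9
Conventional tropical zodiac dates: Pisces from February 19 onward; Aries starts March 21
March 9 falls within the Pisces range

Pisces


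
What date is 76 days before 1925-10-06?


Start: 1925-10-06, subtract 76 days
Back 6 days from October 6 reaches September 30, 1925 -> 70 left
September 1925 has 30 days -> back to August 31, 1925 -> 40 left
August 1925 has 31 days -> back to July 31, 1925 -> 9 left
July 1925: 31 - 9 = 22 -> lands on July 22

Result: 1925-07-22


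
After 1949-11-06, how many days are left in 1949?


Day of year: 310 of 365
Remaining = 365 - 310

55 days


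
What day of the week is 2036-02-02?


Date: February 2, 2036
Anchor: Jan 1, 2036. With p = 2036 - 1 = 2035: (p + p//4 - p//100 + p//400) mod 7 = (2035 + 508 - 20 + 5) mod 7 = 2528 mod 7 = 1 -> Tuesday (Mon=0 ... Sun=6)
Days before February (Jan): 31; offset = 31 + 2 - 1 = 32
Weekday index = (1 + 32) mod 7 = 5

Day of the week: Saturday


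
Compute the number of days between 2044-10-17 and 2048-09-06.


From 2044-10-17 to 2048-09-06
2044-10-17: days before October = 31 + 29 + 31 + 30 + 31 + 30 + 31 + 31 + 30 = 274 (2044 is a leap year); day of year = 274 + 17 = 291
2048-09-06: days before September = 31 + 29 + 31 + 30 + 31 + 30 + 31 + 31 = 244 (2048 is a leap year); day of year = 244 + 6 = 250
Rest of 2044: 366 - 291 = 75
Full years 2045 (365), 2046 (365), 2047 (365): 1095
Total = 75 + 1095 + 250 = 1420

1420 days


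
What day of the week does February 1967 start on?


Target: February 1, 1967
Anchor: Jan 1, 1967. With p = 1967 - 1 = 1966: (p + p//4 - p//100 + p//400) mod 7 = (1966 + 491 - 19 + 4) mod 7 = 2442 mod 7 = 6 -> Sunday (Mon=0 ... Sun=6)
Days before February (Jan): 31 days
Weekday index = (6 + 31) mod 7 = 2

Wednesday


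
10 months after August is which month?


August is month 8
8 + 10 = 18; wrap: 18 - 12 = 6

June


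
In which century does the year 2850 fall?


Century = (year - 1) // 100 + 1
= (2850 - 1) // 100 + 1
= 2849 // 100 + 1
= 28 + 1

29th century


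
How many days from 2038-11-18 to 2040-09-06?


From 2038-11-18 to 2040-09-06
2038-11-18: days before November = 31 + 28 + 31 + 30 + 31 + 30 + 31 + 31 + 30 + 31 = 304 (2038 is not a leap year); day of year = 304 + 18 = 322
2040-09-06: days before September = 31 + 29 + 31 + 30 + 31 + 30 + 31 + 31 = 244 (2040 is a leap year); day of year = 244 + 6 = 250
Rest of 2038: 365 - 322 = 43
Full years 2039 (365): 365
Total = 43 + 365 + 250 = 658

658 days


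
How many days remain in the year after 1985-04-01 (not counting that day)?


Day of year: 91 of 365
Remaining = 365 - 91

274 days


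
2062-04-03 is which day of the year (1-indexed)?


Date: April 3, 2062
Days in months 1 through 3: 90
Plus 3 days in April

Day of year: 93


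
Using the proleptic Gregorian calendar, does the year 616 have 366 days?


Gregorian leap year rule: divisible by 4, but not by 100, unless also by 400.
616 is divisible by 4 but not 100 -> leap year

Yes


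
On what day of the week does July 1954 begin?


Target: July 1, 1954
Anchor: Jan 1, 1954. With p = 1954 - 1 = 1953: (p + p//4 - p//100 + p//400) mod 7 = (1953 + 488 - 19 + 4) mod 7 = 2426 mod 7 = 4 -> Friday (Mon=0 ... Sun=6)
Days before July (Jan-Jun): 181 days
Weekday index = (4 + 181) mod 7 = 3

Thursday


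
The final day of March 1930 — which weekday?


March 1930 has 31 days
Anchor: Jan 1, 1930. With p = 1930 - 1 = 1929: (p + p//4 - p//100 + p//400) mod 7 = (1929 + 482 - 19 + 4) mod 7 = 2396 mod 7 = 2 -> Wednesday (Mon=0 ... Sun=6)
Days before March (Jan-Feb): 59; March 1 index = (2 + 59) mod 7 = 5 -> Saturday
Last day offset: 31 - 1 = 30 days
Weekday index = (5 + 30) mod 7 = 0

Monday, March 31


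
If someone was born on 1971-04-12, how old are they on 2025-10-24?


Birth: 1971-04-12
Reference: 2025-10-24
Year difference: 2025 - 1971 = 54

54 years old


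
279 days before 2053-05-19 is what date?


Start: 2053-05-19, subtract 279 days
Back 19 days from May 19 reaches April 30, 2053 -> 260 left
April 2053 has 30 days -> back to March 31, 2053 -> 230 left
March 2053 has 31 days -> back to February 28, 2053 -> 199 left
February 2053 has 28 days -> back to January 31, 2053 -> 171 left
January 2053 has 31 days -> back to December 31, 2052 -> 140 left
December 2052 has 31 days -> back to November 30, 2052 -> 109 left
November 2052 has 30 days -> back to October 31, 2052 -> 79 left
October 2052 has 31 days -> back to September 30, 2052 -> 48 left
September 2052 has 30 days -> back to August 31, 2052 -> 18 left
August 2052: 31 - 18 = 13 -> lands on August 13

Result: 2052-08-13


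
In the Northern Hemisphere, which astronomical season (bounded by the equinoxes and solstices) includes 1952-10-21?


Date: October 21
Astronomical Autumn (approx.; exact equinox/solstice day varies by year): September 22 to December 20
October 21 falls within the Autumn window

Autumn


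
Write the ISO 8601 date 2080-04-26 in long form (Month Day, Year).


ISO 2080-04-26 parses as year=2080, month=04, day=26
Month 4 -> April

April 26, 2080


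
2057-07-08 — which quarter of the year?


Month: July (month 7)
Q1: Jan-Mar, Q2: Apr-Jun, Q3: Jul-Sep, Q4: Oct-Dec

Q3


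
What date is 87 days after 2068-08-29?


Start: 2068-08-29, add 87 days
August 2068 has 31 days: 31 - 29 = 2 days to August 31 -> 85 left
September 2068 has 30 days -> 55 left
October 2068 has 31 days -> 24 left
November 2068: 24 <= 30 -> lands on November 24

Result: 2068-11-24


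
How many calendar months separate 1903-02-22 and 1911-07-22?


From February 1903 to July 1911
8 years * 12 = 96 months, plus 5 months = 101

101 months
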